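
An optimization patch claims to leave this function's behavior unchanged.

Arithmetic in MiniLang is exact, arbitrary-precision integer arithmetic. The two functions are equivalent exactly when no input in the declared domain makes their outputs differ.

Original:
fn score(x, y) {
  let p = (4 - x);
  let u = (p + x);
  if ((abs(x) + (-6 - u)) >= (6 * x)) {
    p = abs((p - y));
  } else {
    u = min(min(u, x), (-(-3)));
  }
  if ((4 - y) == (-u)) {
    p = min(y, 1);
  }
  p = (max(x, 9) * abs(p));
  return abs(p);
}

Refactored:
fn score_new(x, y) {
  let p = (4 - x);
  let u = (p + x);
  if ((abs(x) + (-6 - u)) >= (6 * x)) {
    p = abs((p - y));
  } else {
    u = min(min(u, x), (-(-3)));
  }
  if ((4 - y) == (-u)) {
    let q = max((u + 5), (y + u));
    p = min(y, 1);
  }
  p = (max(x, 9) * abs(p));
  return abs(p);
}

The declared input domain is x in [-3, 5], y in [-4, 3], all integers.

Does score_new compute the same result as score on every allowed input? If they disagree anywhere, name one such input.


Changes here: local variable names differ, plus arithmetic usage differs, plus constant usage differs, plus statement counts differ, plus min/max/abs usage differs; the full 72-point sweep finds no disagreement.
verdict: equivalent


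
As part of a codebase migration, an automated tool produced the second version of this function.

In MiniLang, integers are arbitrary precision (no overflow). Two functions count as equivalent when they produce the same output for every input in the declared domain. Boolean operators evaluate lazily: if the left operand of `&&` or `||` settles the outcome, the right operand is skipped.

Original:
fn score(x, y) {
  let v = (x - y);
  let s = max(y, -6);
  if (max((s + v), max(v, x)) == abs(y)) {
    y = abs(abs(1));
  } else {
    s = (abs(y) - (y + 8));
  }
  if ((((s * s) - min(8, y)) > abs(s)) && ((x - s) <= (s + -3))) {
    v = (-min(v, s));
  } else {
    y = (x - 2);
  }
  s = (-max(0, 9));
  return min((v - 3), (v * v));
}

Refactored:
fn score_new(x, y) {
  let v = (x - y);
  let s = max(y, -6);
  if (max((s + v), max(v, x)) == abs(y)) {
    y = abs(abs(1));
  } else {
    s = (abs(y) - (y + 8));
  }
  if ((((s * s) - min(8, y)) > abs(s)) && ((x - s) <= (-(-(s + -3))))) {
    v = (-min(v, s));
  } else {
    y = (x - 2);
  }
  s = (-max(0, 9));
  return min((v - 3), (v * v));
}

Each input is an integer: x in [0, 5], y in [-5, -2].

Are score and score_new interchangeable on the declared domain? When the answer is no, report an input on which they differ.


The two versions differ — the changes include same computation, different form.
One worked example (x=0, y=-5) — score: v becomes 5; next s becomes -5; next (max((s + v), max(v, x)) == abs(y)) evaluates to true; next y becomes 1; next ((((s * s) - min(8, y)) > abs(s)) && ((x - s) <= (s + -3))) evaluates to false; next y becomes -2; next s becomes -9; next final value 2; score_new: v becomes 5; next s becomes -5; next (max((s + v), max(v, x)) == abs(y)) evaluates to true; next y becomes 1; next ((((s * s) - min(8, y)) > abs(s)) && ((x - s) <= (-(-(s + -3))))) evaluates to false; next y becomes -2; next s becomes -9; next final value 2; agreement on 2.
Sweeping the whole domain (24 inputs) finds no disagreement.
verdict: equivalent


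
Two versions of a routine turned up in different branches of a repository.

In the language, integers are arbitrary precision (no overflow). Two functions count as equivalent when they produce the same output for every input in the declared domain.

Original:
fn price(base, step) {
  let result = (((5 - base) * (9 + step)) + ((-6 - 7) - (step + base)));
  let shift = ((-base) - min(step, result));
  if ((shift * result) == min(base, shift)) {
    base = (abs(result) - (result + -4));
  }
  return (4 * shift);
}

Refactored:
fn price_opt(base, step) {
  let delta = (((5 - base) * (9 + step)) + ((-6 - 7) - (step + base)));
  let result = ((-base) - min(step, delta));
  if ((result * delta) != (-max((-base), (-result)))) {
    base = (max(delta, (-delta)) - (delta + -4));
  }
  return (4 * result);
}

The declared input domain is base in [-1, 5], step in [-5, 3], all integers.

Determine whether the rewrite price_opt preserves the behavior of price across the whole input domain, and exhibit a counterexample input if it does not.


One difference looks behavioral, but it never changes the outcome for any declared input.
One worked example (base=4, step=-3) — price: result=-8, then shift=4, then ((shift * result) == min(base, shift)) is false, then returns 16; price_opt: delta=-8, then result=4, then ((result * delta) != (-max((-base), (-result)))) is true, then base=20, then returns 16; agreement on 16.
Sweeping the whole domain (63 inputs) finds no disagreement.
verdict: equivalent


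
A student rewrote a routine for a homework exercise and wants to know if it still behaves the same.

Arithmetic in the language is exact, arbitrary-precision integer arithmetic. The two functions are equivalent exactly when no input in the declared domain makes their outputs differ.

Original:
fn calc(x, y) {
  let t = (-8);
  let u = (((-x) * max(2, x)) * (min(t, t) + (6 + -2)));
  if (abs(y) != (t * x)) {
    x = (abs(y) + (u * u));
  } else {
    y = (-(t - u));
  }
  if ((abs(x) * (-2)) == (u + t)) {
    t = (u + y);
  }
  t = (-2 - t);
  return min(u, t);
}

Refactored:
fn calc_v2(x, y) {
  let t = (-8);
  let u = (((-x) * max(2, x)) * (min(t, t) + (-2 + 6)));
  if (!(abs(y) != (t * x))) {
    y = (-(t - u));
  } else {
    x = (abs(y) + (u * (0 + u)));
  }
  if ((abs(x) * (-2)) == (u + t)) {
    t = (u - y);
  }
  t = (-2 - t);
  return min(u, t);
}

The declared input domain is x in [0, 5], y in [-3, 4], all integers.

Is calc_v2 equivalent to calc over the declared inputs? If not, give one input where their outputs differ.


Evaluate both at x=0, y=4.
calc: t becomes -8; next u becomes 0; next (abs(y) != (t * x)) evaluates to true; next x becomes 4; next ((abs(x) * (-2)) == (u + t)) evaluates to true; next t becomes 4; next t becomes -6; next final value -6
calc_v2: t becomes -8; next u becomes 0; next (!(abs(y) != (t * x))) evaluates to false; next x becomes 4; next ((abs(x) * (-2)) == (u + t)) evaluates to true; next t becomes -4; next t becomes 2; next final value 0
-6 != 0, so the rewrite changes behavior.
verdict: not equivalent; witness: x=0, y=4


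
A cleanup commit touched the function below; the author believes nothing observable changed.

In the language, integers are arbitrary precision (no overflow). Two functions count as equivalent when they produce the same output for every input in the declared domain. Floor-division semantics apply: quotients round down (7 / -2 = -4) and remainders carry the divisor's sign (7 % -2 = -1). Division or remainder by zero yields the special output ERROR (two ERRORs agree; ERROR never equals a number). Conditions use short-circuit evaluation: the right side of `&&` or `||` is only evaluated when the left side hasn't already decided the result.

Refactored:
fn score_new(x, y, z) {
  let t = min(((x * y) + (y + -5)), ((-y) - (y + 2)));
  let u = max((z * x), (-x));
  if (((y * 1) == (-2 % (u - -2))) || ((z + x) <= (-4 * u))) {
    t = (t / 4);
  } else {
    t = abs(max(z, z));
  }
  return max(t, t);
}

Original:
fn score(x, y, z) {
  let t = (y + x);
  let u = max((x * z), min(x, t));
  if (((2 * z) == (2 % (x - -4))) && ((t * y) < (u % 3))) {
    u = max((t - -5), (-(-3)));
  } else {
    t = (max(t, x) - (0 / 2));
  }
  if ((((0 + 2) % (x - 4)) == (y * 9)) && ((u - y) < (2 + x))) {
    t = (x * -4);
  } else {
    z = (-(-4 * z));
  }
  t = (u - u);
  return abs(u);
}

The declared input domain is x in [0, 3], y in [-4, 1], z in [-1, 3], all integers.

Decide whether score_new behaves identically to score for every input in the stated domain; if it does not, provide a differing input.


Not equivalent: x=0, y=-4, z=-1 separates them (0 vs -3).
score: t=-4, then u=0, then (((2 * z) == (2 % (x - -4))) && ((t * y) < (u % 3))) is false, then t=0, then ((((0 + 2) % (x - 4)) == (y * 9)) && ((u - y) < (2 + x))) is false, then z=-4, then t=0, then returns 0
score_new: t=-9, then u=0, then (((y * 1) == (-2 % (u - -2))) || ((z + x) <= (-4 * u))) is true, then t=-3, then returns -3
verdict: not equivalent; witness: x=0, y=-4, z=-1


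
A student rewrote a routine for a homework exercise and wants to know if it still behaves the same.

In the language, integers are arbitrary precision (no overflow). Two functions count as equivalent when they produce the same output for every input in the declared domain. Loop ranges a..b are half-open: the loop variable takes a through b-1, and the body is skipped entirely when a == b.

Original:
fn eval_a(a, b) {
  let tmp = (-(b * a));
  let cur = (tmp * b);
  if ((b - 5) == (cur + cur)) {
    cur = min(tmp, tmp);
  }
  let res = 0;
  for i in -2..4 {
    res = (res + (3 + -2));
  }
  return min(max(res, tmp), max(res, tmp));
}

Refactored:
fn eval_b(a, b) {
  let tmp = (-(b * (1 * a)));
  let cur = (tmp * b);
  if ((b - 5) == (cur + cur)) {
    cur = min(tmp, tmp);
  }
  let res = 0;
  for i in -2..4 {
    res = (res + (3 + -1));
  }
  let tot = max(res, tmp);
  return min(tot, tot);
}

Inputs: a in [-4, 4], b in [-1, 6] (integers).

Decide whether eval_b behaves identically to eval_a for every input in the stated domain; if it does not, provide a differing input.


Evaluate both at a=-4, b=-1.
eval_a: tmp = -4; cur = 4; ((b - 5) == (cur + cur)) -> false; res = 0; [i=-2]; res = 1; [i=-1]; res = 2; [i=0]; res = 3; [i=1]; res = 4; [i=2]; res = 5; [i=3]; res = 6; return 6
eval_b: tmp = -4; cur = 4; ((b - 5) == (cur + cur)) -> false; res = 0; [i=-2]; res = 2; [i=-1]; res = 4; [i=0]; res = 6; [i=1]; res = 8; [i=2]; res = 10; [i=3]; res = 12; tot = 12; return 12
6 against 12: the behavior changed.
verdict: not equivalent; witness: a=-4, b=-1


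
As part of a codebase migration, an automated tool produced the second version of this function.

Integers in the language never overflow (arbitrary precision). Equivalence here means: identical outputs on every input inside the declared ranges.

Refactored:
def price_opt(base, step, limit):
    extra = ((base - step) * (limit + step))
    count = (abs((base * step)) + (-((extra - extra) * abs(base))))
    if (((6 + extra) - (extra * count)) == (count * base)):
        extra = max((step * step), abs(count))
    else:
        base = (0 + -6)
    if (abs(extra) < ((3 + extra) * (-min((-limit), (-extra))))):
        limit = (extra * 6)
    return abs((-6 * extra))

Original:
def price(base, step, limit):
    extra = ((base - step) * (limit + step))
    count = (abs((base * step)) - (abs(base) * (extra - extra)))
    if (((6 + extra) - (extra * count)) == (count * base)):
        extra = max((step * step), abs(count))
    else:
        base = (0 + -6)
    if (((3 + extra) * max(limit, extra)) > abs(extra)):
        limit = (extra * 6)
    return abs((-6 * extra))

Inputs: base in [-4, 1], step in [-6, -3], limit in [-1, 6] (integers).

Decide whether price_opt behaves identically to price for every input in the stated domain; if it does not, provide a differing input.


Comparing the listings, the differences include: min/max/abs usage differs; comparison usage differs; arithmetic usage differs.
As a probe, take base=-4, step=-5, limit=2: price runs extra := -3 | count := 20 | (((6 + extra) - (extra * count)) == (count * base)): false | base := -6 | (((3 + extra) * max(limit, extra)) > abs(extra)): false | result 18; price_opt runs extra := -3 | count := 20 | (((6 + extra) - (extra * count)) == (count * base)): false | base := -6 | (abs(extra) < ((3 + extra) * (-min((-limit), (-extra))))): false | result 18; both end at 18.
Sweeping the whole domain (192 inputs) finds no disagreement.
verdict: equivalent


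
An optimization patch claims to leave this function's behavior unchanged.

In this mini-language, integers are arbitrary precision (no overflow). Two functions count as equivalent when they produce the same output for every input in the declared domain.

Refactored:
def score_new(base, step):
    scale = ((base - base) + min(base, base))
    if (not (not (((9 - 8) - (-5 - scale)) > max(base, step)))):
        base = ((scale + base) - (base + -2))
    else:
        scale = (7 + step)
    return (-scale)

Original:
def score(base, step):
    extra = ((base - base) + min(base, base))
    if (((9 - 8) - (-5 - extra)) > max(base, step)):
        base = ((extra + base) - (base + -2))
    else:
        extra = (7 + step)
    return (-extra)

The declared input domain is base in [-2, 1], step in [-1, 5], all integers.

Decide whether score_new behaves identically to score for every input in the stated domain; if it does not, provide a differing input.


Behavior is preserved: although local variable names differ, and boolean connective usage differs, the outputs never diverge.
One worked example (base=-1, step=3) — score: extra becomes -1; next (((9 - 8) - (-5 - extra)) > max(base, step)) evaluates to true; next base becomes 1; next final value 1; score_new: scale becomes -1; next (not (not (((9 - 8) - (-5 - scale)) > max(base, step)))) evaluates to true; next base becomes 1; next final value 1; agreement on 1.
Checked all 28 inputs in the declared domain: the outputs agree on every one.
verdict: equivalent


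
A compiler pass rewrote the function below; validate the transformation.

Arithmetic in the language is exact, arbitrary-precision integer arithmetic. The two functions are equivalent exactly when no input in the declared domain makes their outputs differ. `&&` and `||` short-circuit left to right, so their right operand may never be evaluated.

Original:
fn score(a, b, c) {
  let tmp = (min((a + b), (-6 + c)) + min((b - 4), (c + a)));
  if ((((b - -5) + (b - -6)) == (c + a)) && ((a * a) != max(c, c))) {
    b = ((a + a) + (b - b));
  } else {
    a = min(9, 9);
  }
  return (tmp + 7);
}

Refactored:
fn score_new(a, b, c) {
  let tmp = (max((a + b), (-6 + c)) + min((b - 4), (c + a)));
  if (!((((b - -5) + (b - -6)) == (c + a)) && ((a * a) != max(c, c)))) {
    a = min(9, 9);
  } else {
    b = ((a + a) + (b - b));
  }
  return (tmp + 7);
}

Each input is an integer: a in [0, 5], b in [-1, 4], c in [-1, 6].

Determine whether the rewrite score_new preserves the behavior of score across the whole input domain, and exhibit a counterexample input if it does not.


The rewrite breaks on a=0, b=-1, c=-1, where the results are -5 and 1.
score: tmp = -12; ((((b - -5) + (b - -6)) == (c + a)) && ((a * a) != max(c, c))) -> false; a = 9; return -5
score_new: tmp = -6; (!((((b - -5) + (b - -6)) == (c + a)) && ((a * a) != max(c, c)))) -> true; a = 9; return 1
verdict: not equivalent; witness: a=0, b=-1, c=-1


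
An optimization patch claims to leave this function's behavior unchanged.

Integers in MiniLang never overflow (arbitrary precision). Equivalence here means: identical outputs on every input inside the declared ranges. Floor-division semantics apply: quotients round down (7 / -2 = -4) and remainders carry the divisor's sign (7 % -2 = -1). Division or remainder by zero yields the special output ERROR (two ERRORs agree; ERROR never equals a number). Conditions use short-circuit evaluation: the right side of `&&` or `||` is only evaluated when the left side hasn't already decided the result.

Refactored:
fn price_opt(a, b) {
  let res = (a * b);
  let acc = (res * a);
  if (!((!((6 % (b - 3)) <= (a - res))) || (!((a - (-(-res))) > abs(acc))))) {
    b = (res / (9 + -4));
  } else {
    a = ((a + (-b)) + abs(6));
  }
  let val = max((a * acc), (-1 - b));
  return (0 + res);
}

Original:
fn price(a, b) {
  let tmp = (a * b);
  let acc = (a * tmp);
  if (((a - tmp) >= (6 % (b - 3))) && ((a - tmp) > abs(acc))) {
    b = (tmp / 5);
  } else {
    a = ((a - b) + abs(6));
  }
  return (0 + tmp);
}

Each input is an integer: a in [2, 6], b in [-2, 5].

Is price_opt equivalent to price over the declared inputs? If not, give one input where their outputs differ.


The two versions differ — the changes include constant usage differs, statement counts differ, local variable names differ, boolean connective usage differs, arithmetic usage differs, min/max/abs usage differs, comparison usage differs.
Spot check at a=6, b=4 — price: tmp = 24; acc = 144; (((a - tmp) >= (6 % (b - 3))) && ((a - tmp) > abs(acc))) -> false; a = 8; return 24. price_opt: res = 24; acc = 144; (!((!((6 % (b - 3)) <= (a - res))) || (!((a - (-(-res))) > abs(acc))))) -> false; a = 8; val = 1152; return 24. Both give 24.
An exhaustive pass over the 40 declared inputs shows identical outputs.
verdict: equivalent


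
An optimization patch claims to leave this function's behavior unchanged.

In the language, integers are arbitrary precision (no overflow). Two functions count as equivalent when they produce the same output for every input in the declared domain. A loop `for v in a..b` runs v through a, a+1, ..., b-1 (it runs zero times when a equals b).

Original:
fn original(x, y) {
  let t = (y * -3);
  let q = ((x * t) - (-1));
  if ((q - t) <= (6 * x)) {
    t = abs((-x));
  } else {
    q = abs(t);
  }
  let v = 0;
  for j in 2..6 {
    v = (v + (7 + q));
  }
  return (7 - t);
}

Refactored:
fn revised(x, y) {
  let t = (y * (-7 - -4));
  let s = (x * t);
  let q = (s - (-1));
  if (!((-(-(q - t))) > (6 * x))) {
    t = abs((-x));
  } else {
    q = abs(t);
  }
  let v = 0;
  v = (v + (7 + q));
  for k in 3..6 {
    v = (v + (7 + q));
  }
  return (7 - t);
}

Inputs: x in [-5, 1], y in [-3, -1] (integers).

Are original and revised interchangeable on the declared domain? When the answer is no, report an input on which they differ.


Changes here: comparison usage differs; and arithmetic usage differs; and statement counts differ; and local variable names differ; and constant usage differs; and loop structure differs; and boolean connective usage differs; the full 21-point sweep finds no disagreement.
verdict: equivalent


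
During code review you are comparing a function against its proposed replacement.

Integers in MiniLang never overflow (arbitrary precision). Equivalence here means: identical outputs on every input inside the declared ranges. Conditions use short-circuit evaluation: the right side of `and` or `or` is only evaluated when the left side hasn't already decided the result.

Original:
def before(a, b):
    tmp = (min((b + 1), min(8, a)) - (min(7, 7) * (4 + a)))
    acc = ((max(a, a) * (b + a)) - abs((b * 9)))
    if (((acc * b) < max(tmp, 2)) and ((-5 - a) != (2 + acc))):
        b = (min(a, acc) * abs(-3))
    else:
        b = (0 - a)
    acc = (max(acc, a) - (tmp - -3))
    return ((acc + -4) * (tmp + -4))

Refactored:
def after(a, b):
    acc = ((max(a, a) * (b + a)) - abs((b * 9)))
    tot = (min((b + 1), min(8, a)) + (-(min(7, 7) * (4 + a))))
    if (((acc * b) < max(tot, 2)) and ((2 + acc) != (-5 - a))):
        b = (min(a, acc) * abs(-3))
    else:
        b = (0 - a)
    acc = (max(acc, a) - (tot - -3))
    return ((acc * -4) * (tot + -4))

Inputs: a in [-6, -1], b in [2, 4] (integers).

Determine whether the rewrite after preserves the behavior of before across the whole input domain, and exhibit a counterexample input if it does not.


Run the pair on a=-6, b=2.
before: tmp becomes 8; next acc becomes 6; next (((acc * b) < max(tmp, 2)) and ((-5 - a) != (2 + acc))) evaluates to false; next b becomes 6; next acc becomes -5; next final value -36
after: acc becomes 6; next tot becomes 8; next (((acc * b) < max(tot, 2)) and ((2 + acc) != (-5 - a))) evaluates to false; next b becomes 6; next acc becomes -5; next final value 80
-36 vs 80 — the two versions disagree here.
verdict: not equivalent; witness: a=-6, b=2


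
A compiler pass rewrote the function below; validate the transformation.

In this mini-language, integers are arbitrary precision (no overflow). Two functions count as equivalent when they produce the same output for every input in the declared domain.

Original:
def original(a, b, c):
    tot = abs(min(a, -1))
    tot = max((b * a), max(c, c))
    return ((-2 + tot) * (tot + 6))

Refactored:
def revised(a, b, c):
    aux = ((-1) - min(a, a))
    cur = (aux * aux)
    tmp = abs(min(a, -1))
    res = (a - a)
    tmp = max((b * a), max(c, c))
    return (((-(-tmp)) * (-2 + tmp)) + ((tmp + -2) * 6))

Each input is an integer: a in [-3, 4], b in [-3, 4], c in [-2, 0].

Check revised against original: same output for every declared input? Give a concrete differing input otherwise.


The two versions differ — the changes include statement counts differ, and min/max/abs usage differs, and arithmetic usage differs, and local variable names differ, and constant usage differs.
As a probe, take a=-3, b=-3, c=-1: original runs tot = 3; tot = 9; return 105; revised runs aux = 2; cur = 4; tmp = 3; res = 0; tmp = 9; return 105; both end at 105.
Checked all 192 inputs in the declared domain: the outputs agree on every one.
verdict: equivalent


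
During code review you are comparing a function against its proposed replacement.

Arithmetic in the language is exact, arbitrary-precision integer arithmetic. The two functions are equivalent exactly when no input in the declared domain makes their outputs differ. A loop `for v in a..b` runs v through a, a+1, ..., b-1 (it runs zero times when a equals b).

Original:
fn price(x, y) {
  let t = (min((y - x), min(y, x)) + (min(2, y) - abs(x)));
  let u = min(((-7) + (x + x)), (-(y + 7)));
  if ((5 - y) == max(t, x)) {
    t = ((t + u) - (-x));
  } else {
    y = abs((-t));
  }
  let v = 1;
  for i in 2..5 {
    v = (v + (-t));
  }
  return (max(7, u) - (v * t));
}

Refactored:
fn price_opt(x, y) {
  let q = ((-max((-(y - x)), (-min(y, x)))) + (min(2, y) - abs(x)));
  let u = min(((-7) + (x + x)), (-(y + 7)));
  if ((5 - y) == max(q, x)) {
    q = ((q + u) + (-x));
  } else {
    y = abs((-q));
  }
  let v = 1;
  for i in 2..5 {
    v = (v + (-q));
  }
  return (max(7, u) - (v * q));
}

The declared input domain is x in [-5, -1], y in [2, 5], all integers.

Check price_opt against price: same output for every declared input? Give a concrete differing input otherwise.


Not equivalent: x=-1, y=5 separates them (527 vs 381).
price: t = 0; u = -12; ((5 - y) == max(t, x)) -> true; t = -13; v = 1; [i=2]; v = 14; [i=3]; v = 27; [i=4]; v = 40; return 527
price_opt: q = 0; u = -12; ((5 - y) == max(q, x)) -> true; q = -11; v = 1; [i=2]; v = 12; [i=3]; v = 23; [i=4]; v = 34; return 381
verdict: not equivalent; witness: x=-1, y=5


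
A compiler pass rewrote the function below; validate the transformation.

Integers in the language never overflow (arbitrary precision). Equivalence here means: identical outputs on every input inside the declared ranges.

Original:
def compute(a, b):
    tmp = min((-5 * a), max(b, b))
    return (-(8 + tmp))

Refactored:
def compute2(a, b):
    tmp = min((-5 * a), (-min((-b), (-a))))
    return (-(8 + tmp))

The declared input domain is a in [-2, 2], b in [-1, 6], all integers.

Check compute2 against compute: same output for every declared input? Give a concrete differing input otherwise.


There is a counterexample at a=0, b=-1: -7 on one side, -8 on the other.
compute: tmp = -1; return -7
compute2: tmp = 0; return -8
verdict: not equivalent; witness: a=0, b=-1


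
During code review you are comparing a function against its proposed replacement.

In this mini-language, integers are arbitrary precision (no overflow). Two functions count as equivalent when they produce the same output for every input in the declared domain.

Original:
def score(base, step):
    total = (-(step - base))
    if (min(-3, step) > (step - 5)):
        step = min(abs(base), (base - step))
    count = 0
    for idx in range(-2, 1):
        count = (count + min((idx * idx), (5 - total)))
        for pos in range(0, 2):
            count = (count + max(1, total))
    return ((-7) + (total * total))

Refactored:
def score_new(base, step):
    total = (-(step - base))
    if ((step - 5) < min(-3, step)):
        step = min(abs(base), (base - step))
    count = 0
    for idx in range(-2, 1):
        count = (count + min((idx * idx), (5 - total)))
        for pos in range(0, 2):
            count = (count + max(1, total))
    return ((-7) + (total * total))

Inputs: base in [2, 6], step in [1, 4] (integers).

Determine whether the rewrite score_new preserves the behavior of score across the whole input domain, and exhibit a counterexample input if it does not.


Comparing the listings, the differences include: comparison usage differs.
As a probe, take base=4, step=2: score runs total becomes 2; next (min(-3, step) > (step - 5)) evaluates to false; next count becomes 0; next at idx=-2:; next count becomes 3; next at pos=0:; next count becomes 5; next at pos=1:; next count becomes 7; next at idx=-1:; next count becomes 8; next at pos=0:; next count becomes 10; next at pos=1:; next count becomes 12; next at idx=0:; next count becomes 12; next at pos=0:; next count becomes 14; next at pos=1:; next count becomes 16; next final value -3; score_new runs total becomes 2; next ((step - 5) < min(-3, step)) evaluates to false; next count becomes 0; next at idx=-2:; next count becomes 3; next at pos=0:; next count becomes 5; next at pos=1:; next count becomes 7; next at idx=-1:; next count becomes 8; next at pos=0:; next count becomes 10; next at pos=1:; next count becomes 12; next at idx=0:; next count becomes 12; next at pos=0:; next count becomes 14; next at pos=1:; next count becomes 16; next final value -3; both end at -3.
Checked all 20 inputs in the declared domain: the outputs agree on every one.
verdict: equivalent


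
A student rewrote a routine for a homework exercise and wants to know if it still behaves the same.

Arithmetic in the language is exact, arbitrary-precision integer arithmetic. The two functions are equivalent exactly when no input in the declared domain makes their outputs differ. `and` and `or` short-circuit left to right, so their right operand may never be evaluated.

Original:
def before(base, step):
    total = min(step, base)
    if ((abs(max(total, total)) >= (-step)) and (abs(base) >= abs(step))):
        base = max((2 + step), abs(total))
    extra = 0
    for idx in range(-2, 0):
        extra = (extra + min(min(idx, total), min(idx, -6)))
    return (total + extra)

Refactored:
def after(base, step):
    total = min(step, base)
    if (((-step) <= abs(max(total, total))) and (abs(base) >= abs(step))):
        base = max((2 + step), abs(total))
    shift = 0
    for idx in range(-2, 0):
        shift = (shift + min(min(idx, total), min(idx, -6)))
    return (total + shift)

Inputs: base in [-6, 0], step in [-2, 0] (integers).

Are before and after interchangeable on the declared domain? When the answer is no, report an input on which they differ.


Changes here: local variable names differ, and comparison usage differs; the full 21-point sweep finds no disagreement.
verdict: equivalent


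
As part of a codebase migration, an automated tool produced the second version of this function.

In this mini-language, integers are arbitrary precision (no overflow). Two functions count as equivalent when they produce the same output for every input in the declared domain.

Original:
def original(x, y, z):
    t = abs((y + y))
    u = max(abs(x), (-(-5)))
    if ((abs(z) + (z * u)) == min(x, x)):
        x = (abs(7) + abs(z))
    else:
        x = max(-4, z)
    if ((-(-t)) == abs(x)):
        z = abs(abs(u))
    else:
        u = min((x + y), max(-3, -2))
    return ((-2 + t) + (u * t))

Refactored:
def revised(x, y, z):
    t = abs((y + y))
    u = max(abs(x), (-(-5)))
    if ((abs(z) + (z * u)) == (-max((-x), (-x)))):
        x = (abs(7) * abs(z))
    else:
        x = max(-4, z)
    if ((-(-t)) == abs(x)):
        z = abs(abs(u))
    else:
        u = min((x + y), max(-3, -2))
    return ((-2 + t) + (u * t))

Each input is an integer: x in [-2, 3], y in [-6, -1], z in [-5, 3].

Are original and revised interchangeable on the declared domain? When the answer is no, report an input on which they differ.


These are not equivalent — on x=0, y=-6, z=0 the outputs split (-14 vs -62).
original: t=12, then u=5, then ((abs(z) + (z * u)) == min(x, x)) is true, then x=7, then ((-(-t)) == abs(x)) is false, then u=-2, then returns -14
revised: t=12, then u=5, then ((abs(z) + (z * u)) == (-max((-x), (-x)))) is true, then x=0, then ((-(-t)) == abs(x)) is false, then u=-6, then returns -62
verdict: not equivalent; witness: x=0, y=-6, z=0


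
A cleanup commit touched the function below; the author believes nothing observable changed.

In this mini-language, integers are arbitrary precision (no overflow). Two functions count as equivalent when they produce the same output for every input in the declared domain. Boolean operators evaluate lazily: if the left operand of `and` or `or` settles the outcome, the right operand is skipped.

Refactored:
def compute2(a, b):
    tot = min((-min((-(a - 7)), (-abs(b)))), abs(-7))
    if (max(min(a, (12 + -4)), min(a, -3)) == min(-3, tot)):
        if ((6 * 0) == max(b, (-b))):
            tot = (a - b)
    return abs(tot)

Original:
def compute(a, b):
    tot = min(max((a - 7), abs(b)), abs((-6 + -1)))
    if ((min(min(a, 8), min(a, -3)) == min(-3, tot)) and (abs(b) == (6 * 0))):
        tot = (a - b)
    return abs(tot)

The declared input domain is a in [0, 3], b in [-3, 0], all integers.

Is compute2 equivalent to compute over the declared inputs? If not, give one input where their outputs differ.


Consider the input a=1, b=0.
compute: tot = 0; ((min(min(a, 8), min(a, -3)) == min(-3, tot)) and (abs(b) == (6 * 0))) -> true; tot = 1; return 1
compute2: tot = 0; (max(min(a, (12 + -4)), min(a, -3)) == min(-3, tot)) -> false; return 0
1 and 0 differ, so these are not the same function on this domain.
verdict: not equivalent; witness: a=1, b=0


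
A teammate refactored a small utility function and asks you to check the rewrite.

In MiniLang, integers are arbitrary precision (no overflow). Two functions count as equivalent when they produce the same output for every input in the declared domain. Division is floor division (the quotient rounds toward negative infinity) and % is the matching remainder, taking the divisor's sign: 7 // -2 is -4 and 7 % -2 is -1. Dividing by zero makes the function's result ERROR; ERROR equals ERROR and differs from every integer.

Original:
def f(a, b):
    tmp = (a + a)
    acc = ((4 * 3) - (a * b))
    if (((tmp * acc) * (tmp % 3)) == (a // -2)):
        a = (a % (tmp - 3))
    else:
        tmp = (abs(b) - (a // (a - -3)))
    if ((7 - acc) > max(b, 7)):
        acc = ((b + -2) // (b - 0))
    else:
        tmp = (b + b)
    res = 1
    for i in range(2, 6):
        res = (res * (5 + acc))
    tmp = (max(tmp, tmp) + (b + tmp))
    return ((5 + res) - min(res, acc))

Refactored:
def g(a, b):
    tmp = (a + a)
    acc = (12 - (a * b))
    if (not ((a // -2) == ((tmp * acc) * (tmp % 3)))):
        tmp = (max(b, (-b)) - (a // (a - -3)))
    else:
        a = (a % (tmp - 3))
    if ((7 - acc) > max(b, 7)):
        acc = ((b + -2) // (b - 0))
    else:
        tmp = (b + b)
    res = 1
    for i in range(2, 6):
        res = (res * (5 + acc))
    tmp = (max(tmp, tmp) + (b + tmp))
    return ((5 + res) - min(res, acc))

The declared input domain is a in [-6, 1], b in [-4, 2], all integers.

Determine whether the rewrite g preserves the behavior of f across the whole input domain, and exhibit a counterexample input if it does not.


Although boolean connective usage differs; min/max/abs usage differs; constant usage differs; arithmetic usage differs, 56/56 inputs agree.
verdict: equivalent


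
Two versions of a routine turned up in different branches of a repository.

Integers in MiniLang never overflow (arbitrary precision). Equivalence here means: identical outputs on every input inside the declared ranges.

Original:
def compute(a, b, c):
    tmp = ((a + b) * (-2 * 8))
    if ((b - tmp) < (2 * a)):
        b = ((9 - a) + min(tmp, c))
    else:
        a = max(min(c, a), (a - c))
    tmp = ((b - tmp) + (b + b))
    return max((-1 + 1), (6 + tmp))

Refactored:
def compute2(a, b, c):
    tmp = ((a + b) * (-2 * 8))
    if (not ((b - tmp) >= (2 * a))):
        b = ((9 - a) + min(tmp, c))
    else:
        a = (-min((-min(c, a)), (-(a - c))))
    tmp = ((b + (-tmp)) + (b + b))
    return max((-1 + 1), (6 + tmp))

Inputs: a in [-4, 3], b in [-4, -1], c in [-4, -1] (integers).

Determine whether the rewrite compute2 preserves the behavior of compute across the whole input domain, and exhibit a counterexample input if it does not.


Although min/max/abs usage differs; and arithmetic usage differs; and comparison usage differs; and boolean connective usage differs, 128/128 inputs agree.
verdict: equivalent


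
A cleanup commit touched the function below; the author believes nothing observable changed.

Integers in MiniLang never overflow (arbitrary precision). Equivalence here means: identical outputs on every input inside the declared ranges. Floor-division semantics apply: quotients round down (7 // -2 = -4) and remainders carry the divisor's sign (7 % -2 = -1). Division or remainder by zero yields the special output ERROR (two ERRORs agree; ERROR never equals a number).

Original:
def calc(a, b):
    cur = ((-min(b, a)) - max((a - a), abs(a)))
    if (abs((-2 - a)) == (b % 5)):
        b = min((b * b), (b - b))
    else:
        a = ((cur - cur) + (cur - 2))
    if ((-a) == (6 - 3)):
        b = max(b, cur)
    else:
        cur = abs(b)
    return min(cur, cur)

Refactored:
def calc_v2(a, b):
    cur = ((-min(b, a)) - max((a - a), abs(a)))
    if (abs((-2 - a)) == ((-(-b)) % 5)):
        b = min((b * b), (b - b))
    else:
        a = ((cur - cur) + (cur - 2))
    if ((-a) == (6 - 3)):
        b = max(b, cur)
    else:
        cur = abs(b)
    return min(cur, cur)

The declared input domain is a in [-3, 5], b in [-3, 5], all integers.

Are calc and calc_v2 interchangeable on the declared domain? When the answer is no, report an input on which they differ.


This is a faithful refactor — same computation, different form, but the computed results match everywhere.
Tracing a=-3, b=-3: calc: cur=0, then (abs((-2 - a)) == (b % 5)) is false, then a=-2, then ((-a) == (6 - 3)) is false, then cur=3, then returns 3 | calc_v2: cur=0, then (abs((-2 - a)) == ((-(-b)) % 5)) is false, then a=-2, then ((-a) == (6 - 3)) is false, then cur=3, then returns 3 — matching result 3.
Every one of the 81 inputs gives matching results.
verdict: equivalent


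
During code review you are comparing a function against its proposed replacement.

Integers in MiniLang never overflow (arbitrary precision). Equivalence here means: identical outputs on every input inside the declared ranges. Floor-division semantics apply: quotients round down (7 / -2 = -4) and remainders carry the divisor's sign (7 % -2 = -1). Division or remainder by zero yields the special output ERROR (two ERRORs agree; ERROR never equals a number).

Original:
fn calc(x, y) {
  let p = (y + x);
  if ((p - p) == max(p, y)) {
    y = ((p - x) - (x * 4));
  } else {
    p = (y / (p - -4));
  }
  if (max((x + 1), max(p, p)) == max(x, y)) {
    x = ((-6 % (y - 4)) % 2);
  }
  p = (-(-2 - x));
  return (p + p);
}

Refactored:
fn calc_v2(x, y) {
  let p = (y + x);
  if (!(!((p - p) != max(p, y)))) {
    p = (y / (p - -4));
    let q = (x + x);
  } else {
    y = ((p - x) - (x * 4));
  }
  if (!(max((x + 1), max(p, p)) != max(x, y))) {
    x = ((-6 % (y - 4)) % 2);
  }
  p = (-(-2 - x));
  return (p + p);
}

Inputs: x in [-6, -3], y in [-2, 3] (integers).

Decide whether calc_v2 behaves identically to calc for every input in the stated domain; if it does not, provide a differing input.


The two versions differ — the changes include arithmetic usage differs, statement counts differ, local variable names differ, comparison usage differs, boolean connective usage differs.
Tracing x=-6, y=2: calc: p becomes -4; next ((p - p) == max(p, y)) evaluates to false; next hits division by zero so the output is ERROR | calc_v2: p becomes -4; next (!(!((p - p) != max(p, y)))) evaluates to true; next hits division by zero so the output is ERROR — matching result ERROR.
An exhaustive pass over the 24 declared inputs shows identical outputs.
verdict: equivalent


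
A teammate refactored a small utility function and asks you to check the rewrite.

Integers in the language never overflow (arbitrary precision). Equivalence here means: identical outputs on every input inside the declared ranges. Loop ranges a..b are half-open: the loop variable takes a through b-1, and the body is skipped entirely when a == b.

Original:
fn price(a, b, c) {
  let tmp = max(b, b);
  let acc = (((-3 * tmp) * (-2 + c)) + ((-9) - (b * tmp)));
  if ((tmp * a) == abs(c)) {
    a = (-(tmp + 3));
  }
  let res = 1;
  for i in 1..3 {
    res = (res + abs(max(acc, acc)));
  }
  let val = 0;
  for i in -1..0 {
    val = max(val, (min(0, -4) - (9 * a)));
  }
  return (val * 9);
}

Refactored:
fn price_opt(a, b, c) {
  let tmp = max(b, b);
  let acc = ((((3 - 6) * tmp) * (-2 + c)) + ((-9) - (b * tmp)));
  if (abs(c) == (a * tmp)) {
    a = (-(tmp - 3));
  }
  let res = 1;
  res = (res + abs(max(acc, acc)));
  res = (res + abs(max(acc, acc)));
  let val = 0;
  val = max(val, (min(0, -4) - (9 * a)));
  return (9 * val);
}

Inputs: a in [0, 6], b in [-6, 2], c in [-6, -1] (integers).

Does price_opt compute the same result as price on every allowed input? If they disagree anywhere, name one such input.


The rewrite breaks on a=1, b=1, c=-1, where the results are 288 and 0.
price: tmp=1, then acc=-1, then ((tmp * a) == abs(c)) is true, then a=-4, then res=1, then (i=1), then res=2, then (i=2), then res=3, then val=0, then (i=-1), then val=32, then returns 288
price_opt: tmp=1, then acc=-1, then (abs(c) == (a * tmp)) is true, then a=2, then res=1, then res=2, then res=3, then val=0, then val=0, then returns 0
verdict: not equivalent; witness: a=1, b=1, c=-1


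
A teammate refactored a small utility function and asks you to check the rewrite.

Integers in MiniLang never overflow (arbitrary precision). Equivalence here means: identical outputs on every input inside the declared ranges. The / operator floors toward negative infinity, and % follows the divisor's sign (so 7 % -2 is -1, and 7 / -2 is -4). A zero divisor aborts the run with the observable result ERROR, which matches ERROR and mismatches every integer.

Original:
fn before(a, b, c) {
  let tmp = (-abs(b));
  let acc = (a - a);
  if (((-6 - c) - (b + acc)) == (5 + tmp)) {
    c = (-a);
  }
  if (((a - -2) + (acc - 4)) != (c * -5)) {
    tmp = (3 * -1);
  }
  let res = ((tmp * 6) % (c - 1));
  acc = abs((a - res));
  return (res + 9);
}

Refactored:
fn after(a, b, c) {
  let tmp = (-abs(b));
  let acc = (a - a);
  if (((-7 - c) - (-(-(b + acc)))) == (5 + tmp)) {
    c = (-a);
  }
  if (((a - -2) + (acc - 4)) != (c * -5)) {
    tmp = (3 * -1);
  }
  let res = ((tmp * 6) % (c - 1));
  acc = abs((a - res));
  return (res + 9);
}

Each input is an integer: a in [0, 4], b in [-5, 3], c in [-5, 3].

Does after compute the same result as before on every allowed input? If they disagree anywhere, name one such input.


On input a=0, b=-4, c=-4, before returns 6 while after returns 9.
verdict: not equivalent; witness: a=0, b=-4, c=-4


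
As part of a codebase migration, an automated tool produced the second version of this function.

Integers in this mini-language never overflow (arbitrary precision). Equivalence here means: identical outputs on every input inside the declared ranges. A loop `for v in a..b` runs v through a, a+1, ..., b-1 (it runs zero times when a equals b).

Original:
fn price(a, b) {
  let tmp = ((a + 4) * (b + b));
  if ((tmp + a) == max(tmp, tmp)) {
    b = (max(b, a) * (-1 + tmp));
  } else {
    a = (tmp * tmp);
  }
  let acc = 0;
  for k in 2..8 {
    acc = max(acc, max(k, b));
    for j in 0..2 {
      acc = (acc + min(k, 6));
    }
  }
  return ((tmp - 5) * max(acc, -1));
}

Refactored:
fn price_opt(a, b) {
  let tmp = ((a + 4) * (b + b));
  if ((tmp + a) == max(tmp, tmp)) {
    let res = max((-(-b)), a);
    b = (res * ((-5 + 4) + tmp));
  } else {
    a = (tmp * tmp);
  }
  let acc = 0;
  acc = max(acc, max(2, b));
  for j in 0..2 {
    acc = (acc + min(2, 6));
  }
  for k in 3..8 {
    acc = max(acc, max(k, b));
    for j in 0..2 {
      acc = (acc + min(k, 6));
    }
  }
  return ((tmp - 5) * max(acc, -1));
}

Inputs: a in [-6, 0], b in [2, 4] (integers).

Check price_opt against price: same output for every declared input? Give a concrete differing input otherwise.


Reading the diff, among the changes: local variable names differ; and statement counts differ; and arithmetic usage differs; and loop structure differs; and min/max/abs usage differs; and constant usage differs.
As a probe, take a=-2, b=4: price runs tmp := 16 | ((tmp + a) == max(tmp, tmp)): false | a := 256 | acc := 0 | iter k=2: | acc := 4 | iter j=0: | acc := 6 | iter j=1: | acc := 8 | iter k=3: | acc := 8 | iter j=0: | acc := 11 | iter j=1: | acc := 14 | iter k=4: | acc := 14 | iter j=0: | acc := 18 | iter j=1: | acc := 22 | iter k=5: | acc := 22 | iter j=0: | acc := 27 | iter j=1: | acc := 32 | iter k=6: | acc := 32 | iter j=0: | acc := 38 | iter j=1: | acc := 44 | iter k=7: | acc := 44 | iter j=0: | acc := 50 | iter j=1: | acc := 56 | result 616; price_opt runs tmp := 16 | ((tmp + a) == max(tmp, tmp)): false | a := 256 | acc := 0 | acc := 4 | iter j=0: | acc := 6 | iter j=1: | acc := 8 | iter k=3: | acc := 8 | iter j=0: | acc := 11 | iter j=1: | acc := 14 | iter k=4: | acc := 14 | iter j=0: | acc := 18 | iter j=1: | acc := 22 | iter k=5: | acc := 22 | iter j=0: | acc := 27 | iter j=1: | acc := 32 | iter k=6: | acc := 32 | iter j=0: | acc := 38 | iter j=1: | acc := 44 | iter k=7: | acc := 44 | iter j=0: | acc := 50 | iter j=1: | acc := 56 | result 616; both end at 616.
Across all 21 domain points the two functions coincide.
verdict: equivalent
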